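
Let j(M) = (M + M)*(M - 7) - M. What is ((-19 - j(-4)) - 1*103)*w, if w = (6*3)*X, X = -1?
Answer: 3852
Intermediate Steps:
w = -18 (w = (6*3)*(-1) = 18*(-1) = -18)
j(M) = -M + 2*M*(-7 + M) (j(M) = (2*M)*(-7 + M) - M = 2*M*(-7 + M) - M = -M + 2*M*(-7 + M))
((-19 - j(-4)) - 1*103)*w = ((-19 - (-4)*(-15 + 2*(-4))) - 1*103)*(-18) = ((-19 - (-4)*(-15 - 8)) - 103)*(-18) = ((-19 - (-4)*(-23)) - 103)*(-18) = ((-19 - 1*92) - 103)*(-18) = ((-19 - 92) - 103)*(-18) = (-111 - 103)*(-18) = -214*(-18) = 3852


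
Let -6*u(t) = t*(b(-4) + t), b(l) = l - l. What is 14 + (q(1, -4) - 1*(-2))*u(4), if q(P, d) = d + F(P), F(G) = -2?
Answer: 74/3 ≈ 24.667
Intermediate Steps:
b(l) = 0
u(t) = -t²/6 (u(t) = -t*(0 + t)/6 = -t*t/6 = -t²/6)
q(P, d) = -2 + d (q(P, d) = d - 2 = -2 + d)
14 + (q(1, -4) - 1*(-2))*u(4) = 14 + ((-2 - 4) - 1*(-2))*(-⅙*4²) = 14 + (-6 + 2)*(-⅙*16) = 14 - 4*(-8/3) = 14 + 32/3 = 74/3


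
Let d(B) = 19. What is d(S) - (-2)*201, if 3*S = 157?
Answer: 421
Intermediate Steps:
S = 157/3 (S = (⅓)*157 = 157/3 ≈ 52.333)
d(S) - (-2)*201 = 19 - (-2)*201 = 19 - 1*(-402) = 19 + 402 = 421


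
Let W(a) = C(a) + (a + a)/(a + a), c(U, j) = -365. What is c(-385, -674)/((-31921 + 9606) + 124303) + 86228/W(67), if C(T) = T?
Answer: 2198549111/1733796 ≈ 1268.1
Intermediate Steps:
W(a) = 1 + a (W(a) = a + (a + a)/(a + a) = a + (2*a)/((2*a)) = a + (2*a)*(1/(2*a)) = a + 1 = 1 + a)
c(-385, -674)/((-31921 + 9606) + 124303) + 86228/W(67) = -365/((-31921 + 9606) + 124303) + 86228/(1 + 67) = -365/(-22315 + 124303) + 86228/68 = -365/101988 + 86228*(1/68) = -365*1/101988 + 21557/17 = -365/101988 + 21557/17 = 2198549111/1733796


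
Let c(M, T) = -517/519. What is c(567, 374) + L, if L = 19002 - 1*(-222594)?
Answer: 125387807/519 ≈ 2.4160e+5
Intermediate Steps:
c(M, T) = -517/519 (c(M, T) = -517*1/519 = -517/519)
L = 241596 (L = 19002 + 222594 = 241596)
c(567, 374) + L = -517/519 + 241596 = 125387807/519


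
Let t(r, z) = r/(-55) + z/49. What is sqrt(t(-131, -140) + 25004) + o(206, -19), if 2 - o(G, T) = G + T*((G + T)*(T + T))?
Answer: -135218 + sqrt(3706147445)/385 ≈ -1.3506e+5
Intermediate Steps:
t(r, z) = -r/55 + z/49 (t(r, z) = r*(-1/55) + z*(1/49) = -r/55 + z/49)
o(G, T) = 2 - G - 2*T**2*(G + T) (o(G, T) = 2 - (G + T*((G + T)*(T + T))) = 2 - (G + T*((G + T)*(2*T))) = 2 - (G + T*(2*T*(G + T))) = 2 - (G + 2*T**2*(G + T)) = 2 + (-G - 2*T**2*(G + T)) = 2 - G - 2*T**2*(G + T))
sqrt(t(-131, -140) + 25004) + o(206, -19) = sqrt((-1/55*(-131) + (1/49)*(-140)) + 25004) + (2 - 1*206 - 2*(-19)**3 - 2*206*(-19)**2) = sqrt((131/55 - 20/7) + 25004) + (2 - 206 - 2*(-6859) - 2*206*361) = sqrt(-183/385 + 25004) + (2 - 206 + 13718 - 148732) = sqrt(9626357/385) - 135218 = sqrt(3706147445)/385 - 135218 = -135218 + sqrt(3706147445)/385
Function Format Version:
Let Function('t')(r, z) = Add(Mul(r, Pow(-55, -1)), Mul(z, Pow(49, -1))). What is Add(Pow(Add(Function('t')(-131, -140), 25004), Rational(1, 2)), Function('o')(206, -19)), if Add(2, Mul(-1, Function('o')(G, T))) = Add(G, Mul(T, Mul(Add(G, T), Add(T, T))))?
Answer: Add(-135218, Mul(Rational(1, 385), Pow(3706147445, Rational(1, 2)))) ≈ -1.3506e+5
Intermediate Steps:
Function('t')(r, z) = Add(Mul(Rational(-1, 55), r), Mul(Rational(1, 49), z)) (Function('t')(r, z) = Add(Mul(r, Rational(-1, 55)), Mul(z, Rational(1, 49))) = Add(Mul(Rational(-1, 55), r), Mul(Rational(1, 49), z)))
Function('o')(G, T) = Add(2, Mul(-1, G), Mul(-2, Pow(T, 2), Add(G, T))) (Function('o')(G, T) = Add(2, Mul(-1, Add(G, Mul(T, Mul(Add(G, T), Add(T, T)))))) = Add(2, Mul(-1, Add(G, Mul(T, Mul(Add(G, T), Mul(2, T)))))) = Add(2, Mul(-1, Add(G, Mul(T, Mul(2, T, Add(G, T)))))) = Add(2, Mul(-1, Add(G, Mul(2, Pow(T, 2), Add(G, T))))) = Add(2, Add(Mul(-1, G), Mul(-2, Pow(T, 2), Add(G, T)))) = Add(2, Mul(-1, G), Mul(-2, Pow(T, 2), Add(G, T))))
Add(Pow(Add(Function('t')(-131, -140), 25004), Rational(1, 2)), Function('o')(206, -19)) = Add(Pow(Add(Add(Mul(Rational(-1, 55), -131), Mul(Rational(1, 49), -140)), 25004), Rational(1, 2)), Add(2, Mul(-1, 206), Mul(-2, Pow(-19, 3)), Mul(-2, 206, Pow(-19, 2)))) = Add(Pow(Add(Add(Rational(131, 55), Rational(-20, 7)), 25004), Rational(1, 2)), Add(2, -206, Mul(-2, -6859), Mul(-2, 206, 361))) = Add(Pow(Add(Rational(-183, 385), 25004), Rational(1, 2)), Add(2, -206, 13718, -148732)) = Add(Pow(Rational(9626357, 385), Rational(1, 2)), -135218) = Add(Mul(Rational(1, 385), Pow(3706147445, Rational(1, 2))), -135218) = Add(-135218, Mul(Rational(1, 385), Pow(3706147445, Rational(1, 2))))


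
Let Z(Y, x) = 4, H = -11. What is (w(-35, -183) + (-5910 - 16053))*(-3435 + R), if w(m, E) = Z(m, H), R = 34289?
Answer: -677522986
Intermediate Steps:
w(m, E) = 4
(w(-35, -183) + (-5910 - 16053))*(-3435 + R) = (4 + (-5910 - 16053))*(-3435 + 34289) = (4 - 21963)*30854 = -21959*30854 = -677522986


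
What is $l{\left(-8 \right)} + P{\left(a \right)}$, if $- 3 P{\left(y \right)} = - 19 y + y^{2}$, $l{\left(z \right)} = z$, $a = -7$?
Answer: $- \frac{206}{3} \approx -68.667$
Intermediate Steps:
$P{\left(y \right)} = - \frac{y^{2}}{3} + \frac{19 y}{3}$ ($P{\left(y \right)} = - \frac{- 19 y + y^{2}}{3} = - \frac{y^{2} - 19 y}{3} = - \frac{y^{2}}{3} + \frac{19 y}{3}$)
$l{\left(-8 \right)} + P{\left(a \right)} = -8 + \frac{1}{3} \left(-7\right) \left(19 - -7\right) = -8 + \frac{1}{3} \left(-7\right) \left(19 + 7\right) = -8 + \frac{1}{3} \left(-7\right) 26 = -8 - \frac{182}{3} = - \frac{206}{3}$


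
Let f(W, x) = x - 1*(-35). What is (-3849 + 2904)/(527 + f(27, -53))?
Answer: -945/509 ≈ -1.8566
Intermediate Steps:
f(W, x) = 35 + x (f(W, x) = x + 35 = 35 + x)
(-3849 + 2904)/(527 + f(27, -53)) = (-3849 + 2904)/(527 + (35 - 53)) = -945/(527 - 18) = -945/509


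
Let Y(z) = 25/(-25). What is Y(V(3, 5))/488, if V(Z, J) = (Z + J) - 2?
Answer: -1/488 ≈ -0.0020492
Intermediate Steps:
V(Z, J) = -2 + J + Z (V(Z, J) = (J + Z) - 2 = -2 + J + Z)
Y(z) = -1 (Y(z) = 25*(-1/25) = -1)
Y(V(3, 5))/488 = -1/488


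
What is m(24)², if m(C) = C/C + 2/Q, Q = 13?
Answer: 225/169 ≈ 1.3314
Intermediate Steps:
m(C) = 15/13 (m(C) = C/C + 2/13 = 1 + 2*(1/13) = 1 + 2/13 = 15/13)
m(24)² = (15/13)² = 225/169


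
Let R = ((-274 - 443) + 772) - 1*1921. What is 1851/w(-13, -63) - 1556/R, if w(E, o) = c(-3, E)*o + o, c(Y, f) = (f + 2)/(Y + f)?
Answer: -2923150/176337 ≈ -16.577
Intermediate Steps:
R = -1866 (R = (-717 + 772) - 1921 = 55 - 1921 = -1866)
c(Y, f) = (2 + f)/(Y + f)
w(E, o) = o + o*(2 + E)/(-3 + E) (w(E, o) = ((2 + E)/(-3 + E))*o + o = o*(2 + E)/(-3 + E) + o = o + o*(2 + E)/(-3 + E))
1851/w(-13, -63) - 1556/R = 1851/((-63*(-1 + 2*(-13))/(-3 - 13))) - 1556/(-1866) = 1851/((-63*(-1 - 26)/(-16))) - 1556*(-1/1866) = 1851/((-63*(-1/16)*(-27))) + 778/933 = 1851/(-1701/16) + 778/933 = 1851*(-16/1701) + 778/933 = -9872/567 + 778/933 = -2923150/176337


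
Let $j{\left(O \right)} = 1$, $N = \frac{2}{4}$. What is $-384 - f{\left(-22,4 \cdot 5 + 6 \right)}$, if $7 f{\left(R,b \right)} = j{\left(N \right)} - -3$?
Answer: $- \frac{2692}{7} \approx -384.57$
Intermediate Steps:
$N = \frac{1}{2}$ ($N = 2 \cdot \frac{1}{4} = \frac{1}{2} \approx 0.5$)
$f{\left(R,b \right)} = \frac{4}{7}$ ($f{\left(R,b \right)} = \frac{1 - -3}{7} = \frac{1 + 3}{7} = \frac{1}{7} \cdot 4 = \frac{4}{7}$)
$-384 - f{\left(-22,4 \cdot 5 + 6 \right)} = -384 - \frac{4}{7} = - \frac{2692}{7}$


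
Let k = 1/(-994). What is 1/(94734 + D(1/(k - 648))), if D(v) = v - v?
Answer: 1/94734 ≈ 1.0556e-5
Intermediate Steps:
k = -1/994 ≈ -0.0010060
D(v) = 0
1/(94734 + D(1/(k - 648))) = 1/(94734 + 0) = 1/94734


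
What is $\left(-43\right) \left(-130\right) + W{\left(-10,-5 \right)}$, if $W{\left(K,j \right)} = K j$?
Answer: $5640$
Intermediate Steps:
$\left(-43\right) \left(-130\right) + W{\left(-10,-5 \right)} = \left(-43\right) \left(-130\right) - -50 = 5590 + 50 = 5640$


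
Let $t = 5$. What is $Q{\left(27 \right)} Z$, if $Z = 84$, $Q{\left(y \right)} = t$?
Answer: $420$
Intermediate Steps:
$Q{\left(y \right)} = 5$
$Q{\left(27 \right)} Z = 5 \cdot 84 = 420$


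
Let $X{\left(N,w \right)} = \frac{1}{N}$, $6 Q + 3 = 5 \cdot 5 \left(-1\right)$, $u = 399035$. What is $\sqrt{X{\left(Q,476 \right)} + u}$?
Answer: $\frac{\sqrt{78210818}}{14} \approx 631.69$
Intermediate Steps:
$Q = - \frac{14}{3}$ ($Q = - \frac{1}{2} + \frac{5 \cdot 5 \left(-1\right)}{6} = - \frac{1}{2} + \frac{25 \left(-1\right)}{6} = - \frac{1}{2} + \frac{1}{6} \left(-25\right) = - \frac{1}{2} - \frac{25}{6} = - \frac{14}{3} \approx -4.6667$)
$\sqrt{X{\left(Q,476 \right)} + u} = \sqrt{\frac{1}{- \frac{14}{3}} + 399035} = \sqrt{- \frac{3}{14} + 399035} = \sqrt{\frac{5586487}{14}} = \frac{\sqrt{78210818}}{14}$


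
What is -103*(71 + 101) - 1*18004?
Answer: -35720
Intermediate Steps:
-103*(71 + 101) - 1*18004 = -103*172 - 18004 = -17716 - 18004 = -35720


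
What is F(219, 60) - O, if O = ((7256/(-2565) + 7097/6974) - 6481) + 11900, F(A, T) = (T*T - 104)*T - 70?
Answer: 3654095371549/17888310 ≈ 2.0427e+5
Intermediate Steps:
F(A, T) = -70 + T*(-104 + T²) (F(A, T) = (T² - 104)*T - 70 = (-104 + T²)*T - 70 = T*(-104 + T²) - 70 = -70 + T*(-104 + T²))
O = 96904352351/17888310 (O = ((7256*(-1/2565) + 7097*(1/6974)) - 6481) + 11900 = ((-7256/2565 + 7097/6974) - 6481) + 11900 = (-32399539/17888310 - 6481) + 11900 = -115966536649/17888310 + 11900 = 96904352351/17888310 ≈ 5417.2)
F(219, 60) - O = (-70 + 60³ - 104*60) - 1*96904352351/17888310 = (-70 + 216000 - 6240) - 96904352351/17888310 = 209690 - 96904352351/17888310 = 3654095371549/17888310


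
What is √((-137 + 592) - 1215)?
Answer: 2*I*√190 ≈ 27.568*I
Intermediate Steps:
√((-137 + 592) - 1215) = √(455 - 1215) = √(-760) = 2*I*√190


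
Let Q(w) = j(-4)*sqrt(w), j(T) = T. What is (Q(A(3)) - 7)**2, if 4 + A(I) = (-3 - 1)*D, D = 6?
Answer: -399 + 112*I*sqrt(7) ≈ -399.0 + 296.32*I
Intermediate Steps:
A(I) = -28 (A(I) = -4 + (-3 - 1)*6 = -4 - 4*6 = -4 - 24 = -28)
Q(w) = -4*sqrt(w)
(Q(A(3)) - 7)**2 = (-8*I*sqrt(7) - 7)**2 = (-7 - 8*I*sqrt(7))**2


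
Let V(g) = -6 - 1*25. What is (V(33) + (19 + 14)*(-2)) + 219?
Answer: 122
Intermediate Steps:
V(g) = -31 (V(g) = -6 - 25 = -31)
(V(33) + (19 + 14)*(-2)) + 219 = (-31 + (19 + 14)*(-2)) + 219 = (-31 + 33*(-2)) + 219 = (-31 - 66) + 219 = -97 + 219 = 122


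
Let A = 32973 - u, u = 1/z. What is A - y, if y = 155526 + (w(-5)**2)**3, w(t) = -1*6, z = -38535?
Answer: -6520468814/38535 ≈ -1.6921e+5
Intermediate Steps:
w(t) = -6
u = -1/38535 (u = 1/(-38535) = -1/38535 ≈ -2.5950e-5)
y = 202182 (y = 155526 + ((-6)**2)**3 = 155526 + 36**3 = 155526 + 46656 = 202182)
A = 1270614556/38535 (A = 32973 - 1*(-1/38535) = 32973 + 1/38535 = 1270614556/38535 ≈ 32973.)
A - y = 1270614556/38535 - 1*202182 = 1270614556/38535 - 202182 = -6520468814/38535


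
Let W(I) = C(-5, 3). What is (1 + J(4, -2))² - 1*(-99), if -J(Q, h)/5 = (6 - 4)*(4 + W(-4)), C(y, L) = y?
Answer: 220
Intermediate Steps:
W(I) = -5
J(Q, h) = 10 (J(Q, h) = -5*(6 - 4)*(4 - 5) = -10*(-1) = -5*(-2) = 10)
(1 + J(4, -2))² - 1*(-99) = (1 + 10)² - 1*(-99) = 11² + 99 = 121 + 99 = 220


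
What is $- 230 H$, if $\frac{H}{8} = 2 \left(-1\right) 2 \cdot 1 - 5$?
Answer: $16560$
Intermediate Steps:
$H = -72$ ($H = 8 \left(2 \left(-1\right) 2 \cdot 1 - 5\right) = 8 \left(2 \left(\left(-2\right) 1\right) - 5\right) = 8 \left(2 \left(-2\right) - 5\right) = 8 \left(-4 - 5\right) = 8 \left(-9\right) = -72$)
$- 230 H = \left(-230\right) \left(-72\right) = 16560$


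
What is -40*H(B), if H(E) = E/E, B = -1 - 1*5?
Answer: -40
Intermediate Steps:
B = -6 (B = -1 - 5 = -6)
H(E) = 1
-40*H(B) = -40*1 = -40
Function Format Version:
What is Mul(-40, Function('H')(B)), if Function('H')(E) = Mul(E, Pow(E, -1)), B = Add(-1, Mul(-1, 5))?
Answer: -40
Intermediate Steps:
B = -6 (B = Add(-1, -5) = -6)
Function('H')(E) = 1
Mul(-40, Function('H')(B)) = Mul(-40, 1) = -40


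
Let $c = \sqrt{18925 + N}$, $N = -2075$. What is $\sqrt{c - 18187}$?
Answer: $\sqrt{-18187 + 5 \sqrt{674}} \approx 134.38 i$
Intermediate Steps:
$c = 5 \sqrt{674}$ ($c = \sqrt{18925 - 2075} = \sqrt{16850} = 5 \sqrt{674} \approx 129.81$)
$\sqrt{c - 18187} = \sqrt{5 \sqrt{674} - 18187} = \sqrt{-18187 + 5 \sqrt{674}}$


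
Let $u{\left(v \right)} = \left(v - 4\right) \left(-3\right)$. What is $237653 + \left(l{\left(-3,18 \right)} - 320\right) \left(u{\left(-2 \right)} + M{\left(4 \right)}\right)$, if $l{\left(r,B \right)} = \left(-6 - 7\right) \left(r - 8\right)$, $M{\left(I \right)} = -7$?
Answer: $235706$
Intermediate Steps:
$u{\left(v \right)} = 12 - 3 v$ ($u{\left(v \right)} = \left(-4 + v\right) \left(-3\right) = 12 - 3 v$)
$l{\left(r,B \right)} = 104 - 13 r$ ($l{\left(r,B \right)} = - 13 \left(-8 + r\right) = 104 - 13 r$)
$237653 + \left(l{\left(-3,18 \right)} - 320\right) \left(u{\left(-2 \right)} + M{\left(4 \right)}\right) = 237653 + \left(\left(104 - -39\right) - 320\right) \left(\left(12 - -6\right) - 7\right) = 237653 + \left(\left(104 + 39\right) - 320\right) \left(\left(12 + 6\right) - 7\right) = 237653 + \left(143 - 320\right) \left(18 - 7\right) = 237653 - 1947 = 235706$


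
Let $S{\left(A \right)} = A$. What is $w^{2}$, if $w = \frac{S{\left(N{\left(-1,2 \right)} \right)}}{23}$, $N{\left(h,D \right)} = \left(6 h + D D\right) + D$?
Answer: $0$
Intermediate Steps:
$N{\left(h,D \right)} = D + D^{2} + 6 h$ ($N{\left(h,D \right)} = \left(6 h + D^{2}\right) + D = \left(D^{2} + 6 h\right) + D = D + D^{2} + 6 h$)
$w = 0$ ($w = \frac{2 + 2^{2} + 6 \left(-1\right)}{23} = \left(2 + 4 - 6\right) \frac{1}{23} = 0 \cdot \frac{1}{23} = 0$)
$w^{2} = 0^{2} = 0$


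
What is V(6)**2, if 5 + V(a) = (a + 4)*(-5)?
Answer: 3025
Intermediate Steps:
V(a) = -25 - 5*a (V(a) = -5 + (a + 4)*(-5) = -5 + (4 + a)*(-5) = -5 + (-20 - 5*a) = -25 - 5*a)
V(6)**2 = (-25 - 5*6)**2 = (-25 - 30)**2 = (-55)**2 = 3025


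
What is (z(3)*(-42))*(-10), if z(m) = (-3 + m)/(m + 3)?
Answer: 0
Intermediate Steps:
z(m) = (-3 + m)/(3 + m)
(z(3)*(-42))*(-10) = (((-3 + 3)/(3 + 3))*(-42))*(-10) = ((0/6)*(-42))*(-10) = (((1/6)*0)*(-42))*(-10) = (0*(-42))*(-10) = 0*(-10) = 0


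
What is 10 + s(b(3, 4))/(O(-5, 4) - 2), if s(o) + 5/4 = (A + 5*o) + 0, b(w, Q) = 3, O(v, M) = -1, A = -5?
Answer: 85/12 ≈ 7.0833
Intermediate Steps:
s(o) = -25/4 + 5*o (s(o) = -5/4 + ((-5 + 5*o) + 0) = -5/4 + (-5 + 5*o) = -25/4 + 5*o)
10 + s(b(3, 4))/(O(-5, 4) - 2) = 10 + (-25/4 + 5*3)/(-1 - 2) = 10 + (-25/4 + 15)/(-3) = 10 + (35/4)*(-1/3) = 10 - 35/12 = 85/12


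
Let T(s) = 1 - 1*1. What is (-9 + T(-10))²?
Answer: 81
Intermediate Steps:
T(s) = 0 (T(s) = 1 - 1 = 0)
(-9 + T(-10))² = (-9 + 0)² = (-9)² = 81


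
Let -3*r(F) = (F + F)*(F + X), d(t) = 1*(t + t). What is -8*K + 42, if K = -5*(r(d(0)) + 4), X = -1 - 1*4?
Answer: 202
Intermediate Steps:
X = -5 (X = -1 - 4 = -5)
d(t) = 2*t (d(t) = 1*(2*t) = 2*t)
r(F) = -2*F*(-5 + F)/3 (r(F) = -(F + F)*(F - 5)/3 = -2*F*(-5 + F)/3)
K = -20 (K = -5*(2*(2*0)*(5 - 2*0)/3 + 4) = -5*((⅔)*0*(5 - 1*0) + 4) = -5*((⅔)*0*(5 + 0) + 4) = -5*((⅔)*0*5 + 4) = -5*(0 + 4) = -5*4 = -20)
-8*K + 42 = -8*(-20) + 42 = 160 + 42 = 202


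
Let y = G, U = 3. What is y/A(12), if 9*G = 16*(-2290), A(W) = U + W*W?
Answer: -36640/1323 ≈ -27.695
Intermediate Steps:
A(W) = 3 + W² (A(W) = 3 + W*W = 3 + W²)
G = -36640/9 (G = (16*(-2290))/9 = (⅑)*(-36640) = -36640/9 ≈ -4071.1)
y = -36640/9 ≈ -4071.1
y/A(12) = -36640/(9*(3 + 12²)) = -36640/(9*(3 + 144)) = -36640/9/147 = -36640/9*1/147 = -36640/1323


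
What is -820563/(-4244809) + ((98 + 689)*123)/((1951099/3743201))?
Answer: 1538089464994293546/8282042595091 ≈ 1.8571e+5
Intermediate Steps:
-820563/(-4244809) + ((98 + 689)*123)/((1951099/3743201)) = -820563*(-1/4244809) + (787*123)/((1951099*(1/3743201))) = 820563/4244809 + 96801/(1951099/3743201) = 820563/4244809 + 96801*(3743201/1951099) = 820563/4244809 + 362345600001/1951099 = 1538089464994293546/8282042595091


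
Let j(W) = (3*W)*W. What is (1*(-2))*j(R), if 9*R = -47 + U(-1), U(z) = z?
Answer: -512/3 ≈ -170.67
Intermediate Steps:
R = -16/3 (R = (-47 - 1)/9 = (1/9)*(-48) = -16/3 ≈ -5.3333)
j(W) = 3*W**2
(1*(-2))*j(R) = (1*(-2))*(3*(-16/3)**2) = -6*256/9 = -2*256/3 = -512/3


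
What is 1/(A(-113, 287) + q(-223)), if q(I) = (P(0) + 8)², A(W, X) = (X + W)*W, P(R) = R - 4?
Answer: -1/19646 ≈ -5.0901e-5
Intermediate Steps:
P(R) = -4 + R
A(W, X) = W*(W + X) (A(W, X) = (W + X)*W = W*(W + X))
q(I) = 16 (q(I) = ((-4 + 0) + 8)² = (-4 + 8)² = 4² = 16)
1/(A(-113, 287) + q(-223)) = 1/(-113*(-113 + 287) + 16) = 1/(-113*174 + 16) = 1/(-19662 + 16) = 1/(-19646) = -1/19646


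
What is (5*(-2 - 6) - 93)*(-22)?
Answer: 2926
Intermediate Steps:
(5*(-2 - 6) - 93)*(-22) = (5*(-8) - 93)*(-22) = (-40 - 93)*(-22) = -133*(-22) = 2926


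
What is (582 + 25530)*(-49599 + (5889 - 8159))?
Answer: -1354403328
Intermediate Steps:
(582 + 25530)*(-49599 + (5889 - 8159)) = 26112*(-49599 - 2270) = 26112*(-51869) = -1354403328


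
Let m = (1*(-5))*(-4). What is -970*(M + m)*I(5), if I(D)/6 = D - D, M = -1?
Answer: 0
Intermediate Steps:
I(D) = 0 (I(D) = 6*(D - D) = 6*0 = 0)
m = 20 (m = -5*(-4) = 20)
-970*(M + m)*I(5) = -970*(-1 + 20)*0 = -18430*0 = -970*0 = 0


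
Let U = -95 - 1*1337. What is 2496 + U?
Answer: 1064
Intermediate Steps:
U = -1432 (U = -95 - 1337 = -1432)
2496 + U = 2496 - 1432 = 1064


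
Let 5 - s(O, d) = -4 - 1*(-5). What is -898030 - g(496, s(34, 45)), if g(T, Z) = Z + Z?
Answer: -898038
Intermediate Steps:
s(O, d) = 4 (s(O, d) = 5 - (-4 - 1*(-5)) = 5 - (-4 + 5) = 5 - 1*1 = 5 - 1 = 4)
g(T, Z) = 2*Z
-898030 - g(496, s(34, 45)) = -898030 - 2*4 = -898030 - 1*8 = -898030 - 8 = -898038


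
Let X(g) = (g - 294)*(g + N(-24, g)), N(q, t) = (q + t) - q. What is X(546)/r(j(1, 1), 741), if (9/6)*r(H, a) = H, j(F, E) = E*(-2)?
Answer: -206388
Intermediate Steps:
j(F, E) = -2*E
r(H, a) = 2*H/3
N(q, t) = t
X(g) = 2*g*(-294 + g) (X(g) = (g - 294)*(g + g) = (-294 + g)*(2*g) = 2*g*(-294 + g))
X(546)/r(j(1, 1), 741) = (2*546*(-294 + 546))/((2*(-2*1)/3)) = (2*546*252)/(((⅔)*(-2))) = 275184/(-4/3) = 275184*(-¾) = -206388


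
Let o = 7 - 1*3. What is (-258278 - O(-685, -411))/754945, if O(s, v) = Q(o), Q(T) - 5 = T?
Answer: -258287/754945 ≈ -0.34213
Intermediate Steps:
o = 4 (o = 7 - 3 = 4)
Q(T) = 5 + T
O(s, v) = 9 (O(s, v) = 5 + 4 = 9)
(-258278 - O(-685, -411))/754945 = (-258278 - 1*9)/754945 = (-258278 - 9)*(1/754945) = -258287*1/754945 = -258287/754945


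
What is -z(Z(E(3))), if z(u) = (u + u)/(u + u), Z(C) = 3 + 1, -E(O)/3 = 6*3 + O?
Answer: -1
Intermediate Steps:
E(O) = -54 - 3*O (E(O) = -3*(6*3 + O) = -3*(18 + O) = -54 - 3*O)
Z(C) = 4
z(u) = 1 (z(u) = (2*u)/((2*u)) = (2*u)*(1/(2*u)) = 1)
-z(Z(E(3))) = -1*1 = -1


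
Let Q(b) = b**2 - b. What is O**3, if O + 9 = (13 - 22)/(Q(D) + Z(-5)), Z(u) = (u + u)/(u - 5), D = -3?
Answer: -2000376/2197 ≈ -910.50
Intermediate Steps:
Z(u) = 2*u/(-5 + u) (Z(u) = (2*u)/(-5 + u) = 2*u/(-5 + u))
O = -126/13 (O = -9 + (13 - 22)/(-3*(-1 - 3) + 2*(-5)/(-5 - 5)) = -9 - 9/(-3*(-4) + 2*(-5)/(-10)) = -9 - 9/(12 + 2*(-5)*(-1/10)) = -9 - 9/(12 + 1) = -9 - 9/13 = -126/13 ≈ -9.6923)
O**3 = (-126/13)**3 = -2000376/2197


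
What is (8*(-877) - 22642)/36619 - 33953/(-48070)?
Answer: -872417/8422370 ≈ -0.10358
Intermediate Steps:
(8*(-877) - 22642)/36619 - 33953/(-48070) = (-7016 - 22642)*(1/36619) - 33953*(-1/48070) = -29658*1/36619 + 1787/2530 = -29658/36619 + 1787/2530 = -872417/8422370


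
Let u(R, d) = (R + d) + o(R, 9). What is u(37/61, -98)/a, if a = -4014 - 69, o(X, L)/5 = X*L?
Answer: 4276/249063 ≈ 0.017168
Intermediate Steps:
o(X, L) = 5*L*X (o(X, L) = 5*(X*L) = 5*(L*X) = 5*L*X)
u(R, d) = d + 46*R (u(R, d) = (R + d) + 5*9*R = (R + d) + 45*R = d + 46*R)
a = -4083
u(37/61, -98)/a = (-98 + 46*(37/61))/(-4083) = (-98 + 46*(37*(1/61)))*(-1/4083) = (-98 + 46*(37/61))*(-1/4083) = (-98 + 1702/61)*(-1/4083) = -4276/61*(-1/4083) = 4276/249063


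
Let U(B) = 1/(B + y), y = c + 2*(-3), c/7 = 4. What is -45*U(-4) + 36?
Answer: 67/2 ≈ 33.500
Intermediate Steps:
c = 28 (c = 7*4 = 28)
y = 22 (y = 28 + 2*(-3) = 28 - 6 = 22)
U(B) = 1/(22 + B) (U(B) = 1/(B + 22) = 1/(22 + B))
-45*U(-4) + 36 = -45/(22 - 4) + 36 = -45/18 + 36 = -45*1/18 + 36 = -5/2 + 36 = 67/2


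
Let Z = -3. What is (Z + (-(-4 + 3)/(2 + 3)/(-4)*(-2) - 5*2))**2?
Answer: 16641/100 ≈ 166.41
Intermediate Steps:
(Z + (-(-4 + 3)/(2 + 3)/(-4)*(-2) - 5*2))**2 = (-3 + (-(-4 + 3)/(2 + 3)/(-4)*(-2) - 5*2))**2 = (-3 + (-(-1/5)*(-1)/4*(-2) - 10))**2 = (-3 + (-(-1*1/5)*(-1)/4*(-2) - 10))**2 = (-3 + (-(-1)*(-1)/(5*4)*(-2) - 10))**2 = (-3 + (-1*1/20*(-2) - 10))**2 = (-3 + (-1/20*(-2) - 10))**2 = (-3 + (1/10 - 10))**2 = (-3 - 99/10)**2 = (-129/10)**2 = 16641/100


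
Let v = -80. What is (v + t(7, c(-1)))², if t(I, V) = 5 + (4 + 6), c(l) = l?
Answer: 4225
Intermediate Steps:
t(I, V) = 15 (t(I, V) = 5 + 10 = 15)
(v + t(7, c(-1)))² = (-80 + 15)² = (-65)² = 4225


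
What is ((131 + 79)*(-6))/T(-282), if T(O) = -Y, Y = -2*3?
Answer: -210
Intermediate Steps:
Y = -6
T(O) = 6 (T(O) = -1*(-6) = 6)
((131 + 79)*(-6))/T(-282) = ((131 + 79)*(-6))/6 = (210*(-6))*(⅙) = -1260*⅙ = -210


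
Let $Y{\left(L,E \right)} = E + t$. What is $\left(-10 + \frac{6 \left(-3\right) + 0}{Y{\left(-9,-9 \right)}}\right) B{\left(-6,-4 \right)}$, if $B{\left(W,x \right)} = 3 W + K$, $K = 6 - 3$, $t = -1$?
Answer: $123$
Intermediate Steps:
$K = 3$
$B{\left(W,x \right)} = 3 + 3 W$ ($B{\left(W,x \right)} = 3 W + 3 = 3 + 3 W$)
$Y{\left(L,E \right)} = -1 + E$ ($Y{\left(L,E \right)} = E - 1 = -1 + E$)
$\left(-10 + \frac{6 \left(-3\right) + 0}{Y{\left(-9,-9 \right)}}\right) B{\left(-6,-4 \right)} = \left(-10 + \frac{6 \left(-3\right) + 0}{-1 - 9}\right) \left(3 + 3 \left(-6\right)\right) = \left(-10 + \frac{-18 + 0}{-10}\right) \left(3 - 18\right) = \left(-10 - - \frac{9}{5}\right) \left(-15\right) = \left(-10 + \frac{9}{5}\right) \left(-15\right) = \left(- \frac{41}{5}\right) \left(-15\right) = 123$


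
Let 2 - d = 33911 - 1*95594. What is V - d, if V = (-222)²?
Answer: -12401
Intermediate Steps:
d = 61685 (d = 2 - (33911 - 1*95594) = 2 - (33911 - 95594) = 2 - 1*(-61683) = 2 + 61683 = 61685)
V = 49284
V - d = 49284 - 1*61685 = 49284 - 61685 = -12401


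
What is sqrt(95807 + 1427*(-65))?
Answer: 2*sqrt(763) ≈ 55.245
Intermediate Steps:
sqrt(95807 + 1427*(-65)) = sqrt(95807 - 92755) = sqrt(3052) = 2*sqrt(763)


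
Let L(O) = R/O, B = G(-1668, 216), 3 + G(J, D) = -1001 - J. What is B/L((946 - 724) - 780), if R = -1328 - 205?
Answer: 123504/511 ≈ 241.69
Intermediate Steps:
G(J, D) = -1004 - J (G(J, D) = -3 + (-1001 - J) = -1004 - J)
B = 664 (B = -1004 - 1*(-1668) = -1004 + 1668 = 664)
R = -1533
L(O) = -1533/O
B/L((946 - 724) - 780) = 664/((-1533/((946 - 724) - 780))) = 664/((-1533/(222 - 780))) = 664/((-1533/(-558))) = 664/((-1533*(-1/558))) = 664/(511/186) = 664*(186/511) = 123504/511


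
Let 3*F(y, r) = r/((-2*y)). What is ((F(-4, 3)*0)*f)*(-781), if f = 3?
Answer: 0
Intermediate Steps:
F(y, r) = -r/(6*y) (F(y, r) = (r/((-2*y)))/3 = (r*(-1/(2*y)))/3 = (-r/(2*y))/3 = -r/(6*y))
((F(-4, 3)*0)*f)*(-781) = ((-1/6*3/(-4)*0)*3)*(-781) = ((-1/6*3*(-1/4)*0)*3)*(-781) = (((1/8)*0)*3)*(-781) = (0*3)*(-781) = 0*(-781) = 0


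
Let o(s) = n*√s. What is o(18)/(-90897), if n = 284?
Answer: -284*√2/30299 ≈ -0.013256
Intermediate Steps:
o(s) = 284*√s
o(18)/(-90897) = (284*√18)/(-90897) = (284*(3*√2))*(-1/90897) = (852*√2)*(-1/90897) = -284*√2/30299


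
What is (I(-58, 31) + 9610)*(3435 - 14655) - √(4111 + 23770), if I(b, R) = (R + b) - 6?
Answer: -107453940 - 7*√569 ≈ -1.0745e+8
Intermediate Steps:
I(b, R) = -6 + R + b
(I(-58, 31) + 9610)*(3435 - 14655) - √(4111 + 23770) = ((-6 + 31 - 58) + 9610)*(3435 - 14655) - √(4111 + 23770) = (-33 + 9610)*(-11220) - √27881 = 9577*(-11220) - 7*√569 = -107453940 - 7*√569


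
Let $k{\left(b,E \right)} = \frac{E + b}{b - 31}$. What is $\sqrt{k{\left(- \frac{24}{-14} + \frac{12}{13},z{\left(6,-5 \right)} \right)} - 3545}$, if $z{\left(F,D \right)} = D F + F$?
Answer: $\frac{i \sqrt{23610216281}}{2581} \approx 59.534 i$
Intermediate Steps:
$z{\left(F,D \right)} = F + D F$
$k{\left(b,E \right)} = \frac{E + b}{-31 + b}$
$\sqrt{k{\left(- \frac{24}{-14} + \frac{12}{13},z{\left(6,-5 \right)} \right)} - 3545} = \sqrt{\frac{6 \left(1 - 5\right) + \left(- \frac{24}{-14} + \frac{12}{13}\right)}{-31 + \left(- \frac{24}{-14} + \frac{12}{13}\right)} - 3545} = \sqrt{\frac{6 \left(-4\right) + \left(\left(-24\right) \left(- \frac{1}{14}\right) + 12 \cdot \frac{1}{13}\right)}{-31 + \left(\left(-24\right) \left(- \frac{1}{14}\right) + 12 \cdot \frac{1}{13}\right)} - 3545} = \sqrt{\frac{-24 + \left(\frac{12}{7} + \frac{12}{13}\right)}{-31 + \left(\frac{12}{7} + \frac{12}{13}\right)} - 3545} = \sqrt{\frac{-24 + \frac{240}{91}}{-31 + \frac{240}{91}} - 3545} = \sqrt{\frac{1}{- \frac{2581}{91}} \left(- \frac{1944}{91}\right) - 3545} = \sqrt{\left(- \frac{91}{2581}\right) \left(- \frac{1944}{91}\right) - 3545} = \sqrt{\frac{1944}{2581} - 3545} = \sqrt{- \frac{9147701}{2581}} = \frac{i \sqrt{23610216281}}{2581}$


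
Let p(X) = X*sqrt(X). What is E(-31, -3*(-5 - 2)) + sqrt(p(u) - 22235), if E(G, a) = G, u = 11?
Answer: -31 + I*sqrt(22235 - 11*sqrt(11)) ≈ -31.0 + 148.99*I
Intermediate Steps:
p(X) = X**(3/2)
E(-31, -3*(-5 - 2)) + sqrt(p(u) - 22235) = -31 + sqrt(11**(3/2) - 22235) = -31 + sqrt(11*sqrt(11) - 22235) = -31 + sqrt(-22235 + 11*sqrt(11))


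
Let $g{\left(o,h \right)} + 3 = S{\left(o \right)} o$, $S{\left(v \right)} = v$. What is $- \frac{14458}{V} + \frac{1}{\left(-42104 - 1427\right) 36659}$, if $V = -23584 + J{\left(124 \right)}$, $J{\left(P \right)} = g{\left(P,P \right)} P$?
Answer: $- \frac{11536060315075}{1502183554367286} \approx -0.0076795$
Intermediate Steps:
$g{\left(o,h \right)} = -3 + o^{2}$ ($g{\left(o,h \right)} = -3 + o o = -3 + o^{2}$)
$J{\left(P \right)} = P \left(-3 + P^{2}\right)$ ($J{\left(P \right)} = \left(-3 + P^{2}\right) P = P \left(-3 + P^{2}\right)$)
$V = 1882668$ ($V = -23584 + 124 \left(-3 + 124^{2}\right) = -23584 + 124 \left(-3 + 15376\right) = -23584 + 124 \cdot 15373 = -23584 + 1906252 = 1882668$)
$- \frac{14458}{V} + \frac{1}{\left(-42104 - 1427\right) 36659} = - \frac{14458}{1882668} + \frac{1}{\left(-42104 - 1427\right) 36659} = \left(-14458\right) \frac{1}{1882668} + \frac{1}{-43531} \cdot \frac{1}{36659} = - \frac{7229}{941334} - \frac{1}{1595802929} = - \frac{11536060315075}{1502183554367286}$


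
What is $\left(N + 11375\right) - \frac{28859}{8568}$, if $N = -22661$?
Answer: $- \frac{96727307}{8568} \approx -11289.0$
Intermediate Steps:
$\left(N + 11375\right) - \frac{28859}{8568} = \left(-22661 + 11375\right) - \frac{28859}{8568} = -11286 - \frac{28859}{8568} = - \frac{96727307}{8568}$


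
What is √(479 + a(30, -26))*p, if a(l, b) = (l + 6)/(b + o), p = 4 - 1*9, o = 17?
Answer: -25*√19 ≈ -108.97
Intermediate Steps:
p = -5 (p = 4 - 9 = -5)
a(l, b) = (6 + l)/(17 + b) (a(l, b) = (l + 6)/(b + 17) = (6 + l)/(17 + b))
√(479 + a(30, -26))*p = √(479 + (6 + 30)/(17 - 26))*(-5) = √(479 + 36/(-9))*(-5) = √(479 - ⅑*36)*(-5) = √(479 - 4)*(-5) = √475*(-5) = (5*√19)*(-5) = -25*√19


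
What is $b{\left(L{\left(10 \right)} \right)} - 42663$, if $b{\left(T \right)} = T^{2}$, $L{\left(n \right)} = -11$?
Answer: $-42542$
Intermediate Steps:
$b{\left(L{\left(10 \right)} \right)} - 42663 = \left(-11\right)^{2} - 42663 = 121 - 42663 = -42542$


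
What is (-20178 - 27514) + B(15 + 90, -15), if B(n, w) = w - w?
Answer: -47692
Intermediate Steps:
B(n, w) = 0
(-20178 - 27514) + B(15 + 90, -15) = (-20178 - 27514) + 0 = -47692 + 0 = -47692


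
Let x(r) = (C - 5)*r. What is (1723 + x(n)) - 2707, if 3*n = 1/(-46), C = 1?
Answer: -67894/69 ≈ -983.97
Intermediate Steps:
n = -1/138 (n = (⅓)/(-46) = (⅓)*(-1/46) = -1/138 ≈ -0.0072464)
x(r) = -4*r (x(r) = (1 - 5)*r = -4*r)
(1723 + x(n)) - 2707 = (1723 - 4*(-1/138)) - 2707 = (1723 + 2/69) - 2707 = 118889/69 - 2707 = -67894/69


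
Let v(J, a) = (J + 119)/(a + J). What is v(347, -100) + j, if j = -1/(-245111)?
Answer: 114221973/60542417 ≈ 1.8866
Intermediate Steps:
v(J, a) = (119 + J)/(J + a)
j = 1/245111 (j = -1*(-1/245111) = 1/245111 ≈ 4.0798e-6)
v(347, -100) + j = (119 + 347)/(347 - 100) + 1/245111 = 466/247 + 1/245111 = 114221973/60542417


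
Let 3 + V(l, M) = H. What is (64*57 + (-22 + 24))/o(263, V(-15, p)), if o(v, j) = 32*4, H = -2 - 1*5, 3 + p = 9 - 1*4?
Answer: 1825/64 ≈ 28.516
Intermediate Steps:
p = 2 (p = -3 + (9 - 1*4) = -3 + (9 - 4) = -3 + 5 = 2)
H = -7 (H = -2 - 5 = -7)
V(l, M) = -10 (V(l, M) = -3 - 7 = -10)
o(v, j) = 128
(64*57 + (-22 + 24))/o(263, V(-15, p)) = (64*57 + (-22 + 24))/128 = (3648 + 2)*(1/128) = 3650*(1/128) = 1825/64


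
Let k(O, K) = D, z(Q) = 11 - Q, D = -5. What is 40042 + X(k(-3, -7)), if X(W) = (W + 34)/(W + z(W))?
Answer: 440491/11 ≈ 40045.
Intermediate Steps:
k(O, K) = -5
X(W) = 34/11 + W/11 (X(W) = (W + 34)/(W + (11 - W)) = (34 + W)/11 = (34 + W)*(1/11) = 34/11 + W/11)
40042 + X(k(-3, -7)) = 40042 + (34/11 + (1/11)*(-5)) = 40042 + (34/11 - 5/11) = 40042 + 29/11 = 440491/11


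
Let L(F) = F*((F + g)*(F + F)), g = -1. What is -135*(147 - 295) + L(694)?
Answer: 667567476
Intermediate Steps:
L(F) = 2*F²*(-1 + F) (L(F) = F*((F - 1)*(F + F)) = F*((-1 + F)*(2*F)) = F*(2*F*(-1 + F)) = 2*F²*(-1 + F))
-135*(147 - 295) + L(694) = -135*(147 - 295) + 2*694²*(-1 + 694) = -135*(-148) + 2*481636*693 = 19980 + 667547496 = 667567476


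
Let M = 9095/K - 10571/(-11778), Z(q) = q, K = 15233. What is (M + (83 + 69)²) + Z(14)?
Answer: 4147967335285/179414274 ≈ 23120.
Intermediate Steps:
M = 268148953/179414274 (M = 9095/15233 - 10571/(-11778) = 9095*(1/15233) - 10571*(-1/11778) = 9095/15233 + 10571/11778 = 268148953/179414274 ≈ 1.4946)
(M + (83 + 69)²) + Z(14) = (268148953/179414274 + (83 + 69)²) + 14 = (268148953/179414274 + 152²) + 14 = (268148953/179414274 + 23104) + 14 = 4145455535449/179414274 + 14 = 4147967335285/179414274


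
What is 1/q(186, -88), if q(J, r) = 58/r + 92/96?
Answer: 264/79 ≈ 3.3418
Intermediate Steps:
q(J, r) = 23/24 + 58/r (q(J, r) = 58/r + 92*(1/96) = 58/r + 23/24 = 23/24 + 58/r)
1/q(186, -88) = 1/(23/24 + 58/(-88)) = 1/(23/24 + 58*(-1/88)) = 1/(23/24 - 29/44) = 1/(79/264) = 264/79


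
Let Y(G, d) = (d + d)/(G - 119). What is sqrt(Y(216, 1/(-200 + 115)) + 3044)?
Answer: 3*sqrt(22992353290)/8245 ≈ 55.172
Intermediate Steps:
Y(G, d) = 2*d/(-119 + G) (Y(G, d) = (2*d)/(-119 + G) = 2*d/(-119 + G))
sqrt(Y(216, 1/(-200 + 115)) + 3044) = sqrt(2/((-200 + 115)*(-119 + 216)) + 3044) = sqrt(2/(-85*97) + 3044) = sqrt(2*(-1/85)*(1/97) + 3044) = sqrt(-2/8245 + 3044) = sqrt(25097778/8245) = 3*sqrt(22992353290)/8245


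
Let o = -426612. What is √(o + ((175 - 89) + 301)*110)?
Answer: I*√384042 ≈ 619.71*I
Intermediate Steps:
√(o + ((175 - 89) + 301)*110) = √(-426612 + ((175 - 89) + 301)*110) = √(-426612 + (86 + 301)*110) = √(-426612 + 387*110) = √(-426612 + 42570) = √(-384042) = I*√384042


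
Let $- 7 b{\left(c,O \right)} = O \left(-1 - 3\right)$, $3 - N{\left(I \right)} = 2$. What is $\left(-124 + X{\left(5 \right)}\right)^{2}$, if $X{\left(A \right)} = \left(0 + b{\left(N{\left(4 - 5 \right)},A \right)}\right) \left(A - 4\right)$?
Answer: $\frac{719104}{49} \approx 14676.0$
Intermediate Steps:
$N{\left(I \right)} = 1$ ($N{\left(I \right)} = 3 - 2 = 1$)
$b{\left(c,O \right)} = \frac{4 O}{7}$ ($b{\left(c,O \right)} = - \frac{O \left(-1 - 3\right)}{7} = - \frac{O \left(-4\right)}{7} = - \frac{\left(-4\right) O}{7} = \frac{4 O}{7}$)
$X{\left(A \right)} = \frac{4 A \left(-4 + A\right)}{7}$ ($X{\left(A \right)} = \left(0 + \frac{4 A}{7}\right) \left(A - 4\right) = \frac{4 A}{7} \left(-4 + A\right) = \frac{4 A \left(-4 + A\right)}{7}$)
$\left(-124 + X{\left(5 \right)}\right)^{2} = \left(-124 + \frac{4}{7} \cdot 5 \left(-4 + 5\right)\right)^{2} = \left(-124 + \frac{4}{7} \cdot 5 \cdot 1\right)^{2} = \left(-124 + \frac{20}{7}\right)^{2} = \left(- \frac{848}{7}\right)^{2} = \frac{719104}{49}$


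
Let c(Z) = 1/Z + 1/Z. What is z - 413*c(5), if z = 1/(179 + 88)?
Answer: -220537/1335 ≈ -165.20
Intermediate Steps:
z = 1/267 ≈ 0.0037453
c(Z) = 2/Z (c(Z) = 1/Z + 1/Z = 2/Z)
z - 413*c(5) = 1/267 - 826/5 = -220537/1335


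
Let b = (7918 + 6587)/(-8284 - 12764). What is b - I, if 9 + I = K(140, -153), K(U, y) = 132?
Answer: -867803/7016 ≈ -123.69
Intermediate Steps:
b = -4835/7016 (b = 14505/(-21048) = 14505*(-1/21048) = -4835/7016 ≈ -0.68914)
I = 123 (I = -9 + 132 = 123)
b - I = -4835/7016 - 1*123 = -4835/7016 - 123 = -867803/7016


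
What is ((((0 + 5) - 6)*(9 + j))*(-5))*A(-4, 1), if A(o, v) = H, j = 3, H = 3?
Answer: 180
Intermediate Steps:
A(o, v) = 3
((((0 + 5) - 6)*(9 + j))*(-5))*A(-4, 1) = ((((0 + 5) - 6)*(9 + 3))*(-5))*3 = (((5 - 6)*12)*(-5))*3 = (-1*12*(-5))*3 = -12*(-5)*3 = 60*3 = 180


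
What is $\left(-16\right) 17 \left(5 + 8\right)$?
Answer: $-3536$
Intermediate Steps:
$\left(-16\right) 17 \left(5 + 8\right) = \left(-272\right) 13 = -3536$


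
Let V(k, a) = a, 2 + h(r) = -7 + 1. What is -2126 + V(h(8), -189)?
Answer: -2315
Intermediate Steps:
h(r) = -8 (h(r) = -2 + (-7 + 1) = -2 - 6 = -8)
-2126 + V(h(8), -189) = -2126 - 189 = -2315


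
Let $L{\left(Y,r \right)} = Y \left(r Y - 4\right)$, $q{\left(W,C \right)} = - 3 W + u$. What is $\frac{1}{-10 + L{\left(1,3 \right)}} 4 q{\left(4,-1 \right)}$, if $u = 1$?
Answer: $4$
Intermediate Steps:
$q{\left(W,C \right)} = 1 - 3 W$ ($q{\left(W,C \right)} = - 3 W + 1 = 1 - 3 W$)
$L{\left(Y,r \right)} = Y \left(-4 + Y r\right)$ ($L{\left(Y,r \right)} = Y \left(Y r - 4\right) = Y \left(-4 + Y r\right)$)
$\frac{1}{-10 + L{\left(1,3 \right)}} 4 q{\left(4,-1 \right)} = \frac{1}{-10 + 1 \left(-4 + 1 \cdot 3\right)} 4 \left(1 - 12\right) = \frac{1}{-10 + 1 \left(-4 + 3\right)} 4 \left(1 - 12\right) = \frac{1}{-10 + 1 \left(-1\right)} 4 \left(-11\right) = \frac{1}{-10 - 1} \cdot 4 \left(-11\right) = \frac{1}{-11} \cdot 4 \left(-11\right) = \left(- \frac{1}{11}\right) 4 \left(-11\right) = \left(- \frac{4}{11}\right) \left(-11\right) = 4$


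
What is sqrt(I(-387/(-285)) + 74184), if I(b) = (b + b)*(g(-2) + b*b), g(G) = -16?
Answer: sqrt(6039201791910)/9025 ≈ 272.30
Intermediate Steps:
I(b) = 2*b*(-16 + b**2) (I(b) = (b + b)*(-16 + b*b) = (2*b)*(-16 + b**2) = 2*b*(-16 + b**2))
sqrt(I(-387/(-285)) + 74184) = sqrt(2*(-387/(-285))*(-16 + (-387/(-285))**2) + 74184) = sqrt(2*(-387*(-1/285))*(-16 + (-387*(-1/285))**2) + 74184) = sqrt(2*(129/95)*(-16 + (129/95)**2) + 74184) = sqrt(2*(129/95)*(-16 + 16641/9025) + 74184) = sqrt(2*(129/95)*(-127759/9025) + 74184) = sqrt(-32961822/857375 + 74184) = sqrt(63570545178/857375) = sqrt(6039201791910)/9025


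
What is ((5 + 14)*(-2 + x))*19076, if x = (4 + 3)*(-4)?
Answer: -10873320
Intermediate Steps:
x = -28 (x = 7*(-4) = -28)
((5 + 14)*(-2 + x))*19076 = ((5 + 14)*(-2 - 28))*19076 = (19*(-30))*19076 = -570*19076 = -10873320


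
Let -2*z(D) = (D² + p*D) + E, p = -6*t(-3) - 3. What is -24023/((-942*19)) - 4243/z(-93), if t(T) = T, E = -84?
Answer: 54021223/21388110 ≈ 2.5258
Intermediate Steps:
p = 15 (p = -6*(-3) - 3 = 18 - 3 = 15)
z(D) = 42 - 15*D/2 - D²/2 (z(D) = -((D² + 15*D) - 84)/2 = -(-84 + D² + 15*D)/2 = 42 - 15*D/2 - D²/2)
-24023/((-942*19)) - 4243/z(-93) = -24023/((-942*19)) - 4243/(42 - 15/2*(-93) - ½*(-93)²) = -24023/(-17898) - 4243/(42 + 1395/2 - ½*8649) = -24023*(-1/17898) - 4243/(42 + 1395/2 - 8649/2) = 24023/17898 - 4243/(-3585) = 24023/17898 - 4243*(-1/3585) = 24023/17898 + 4243/3585 = 54021223/21388110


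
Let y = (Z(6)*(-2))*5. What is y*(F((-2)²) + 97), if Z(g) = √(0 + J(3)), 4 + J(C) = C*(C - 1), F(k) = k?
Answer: -1010*√2 ≈ -1428.4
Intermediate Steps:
J(C) = -4 + C*(-1 + C) (J(C) = -4 + C*(C - 1) = -4 + C*(-1 + C))
Z(g) = √2 (Z(g) = √(0 + (-4 + 3² - 1*3)) = √(0 + (-4 + 9 - 3)) = √(0 + 2) = √2)
y = -10*√2 (y = (√2*(-2))*5 = -2*√2*5 = -10*√2 ≈ -14.142)
y*(F((-2)²) + 97) = (-10*√2)*((-2)² + 97) = (-10*√2)*(4 + 97) = -10*√2*101 = -1010*√2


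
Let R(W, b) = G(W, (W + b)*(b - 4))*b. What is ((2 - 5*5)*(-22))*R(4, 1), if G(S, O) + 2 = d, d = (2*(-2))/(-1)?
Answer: 1012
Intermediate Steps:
d = 4 (d = -4*(-1) = 4)
G(S, O) = 2 (G(S, O) = -2 + 4 = 2)
R(W, b) = 2*b
((2 - 5*5)*(-22))*R(4, 1) = ((2 - 5*5)*(-22))*(2*1) = ((2 - 25)*(-22))*2 = -23*(-22)*2 = 506*2 = 1012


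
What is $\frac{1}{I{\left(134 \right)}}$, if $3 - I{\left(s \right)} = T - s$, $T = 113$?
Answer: $\frac{1}{24} \approx 0.041667$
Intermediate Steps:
$I{\left(s \right)} = -110 + s$ ($I{\left(s \right)} = 3 - \left(113 - s\right) = 3 + \left(-113 + s\right) = -110 + s$)
$\frac{1}{I{\left(134 \right)}} = \frac{1}{-110 + 134} = \frac{1}{24}$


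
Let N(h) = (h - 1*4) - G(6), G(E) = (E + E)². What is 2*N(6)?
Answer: -284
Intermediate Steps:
G(E) = 4*E² (G(E) = (2*E)² = 4*E²)
N(h) = -148 + h (N(h) = (h - 1*4) - 4*6² = (h - 4) - 4*36 = (-4 + h) - 1*144 = (-4 + h) - 144 = -148 + h)
2*N(6) = 2*(-148 + 6) = 2*(-142) = -284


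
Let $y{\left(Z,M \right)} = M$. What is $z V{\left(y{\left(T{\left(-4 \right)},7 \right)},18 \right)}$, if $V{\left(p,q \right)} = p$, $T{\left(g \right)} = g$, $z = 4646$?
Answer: $32522$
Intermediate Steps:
$z V{\left(y{\left(T{\left(-4 \right)},7 \right)},18 \right)} = 4646 \cdot 7 = 32522$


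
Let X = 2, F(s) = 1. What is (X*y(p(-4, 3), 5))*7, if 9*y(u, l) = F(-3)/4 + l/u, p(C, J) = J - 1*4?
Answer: -133/18 ≈ -7.3889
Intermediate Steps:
p(C, J) = -4 + J (p(C, J) = J - 4 = -4 + J)
y(u, l) = 1/36 + l/(9*u) (y(u, l) = (1/4 + l/u)/9 = (1*(¼) + l/u)/9 = (¼ + l/u)/9 = 1/36 + l/(9*u))
(X*y(p(-4, 3), 5))*7 = (2*(((-4 + 3) + 4*5)/(36*(-4 + 3))))*7 = (2*((1/36)*(-1 + 20)/(-1)))*7 = (2*((1/36)*(-1)*19))*7 = (2*(-19/36))*7 = -19/18*7 = -133/18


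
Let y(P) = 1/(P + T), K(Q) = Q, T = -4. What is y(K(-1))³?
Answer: -1/125 ≈ -0.0080000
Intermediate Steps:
y(P) = 1/(-4 + P) (y(P) = 1/(P - 4) = 1/(-4 + P))
y(K(-1))³ = (1/(-4 - 1))³ = (1/(-5))³ = (-⅕)³ = -1/125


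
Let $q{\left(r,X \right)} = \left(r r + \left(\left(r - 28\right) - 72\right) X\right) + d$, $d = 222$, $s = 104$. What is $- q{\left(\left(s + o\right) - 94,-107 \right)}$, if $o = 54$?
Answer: $-8170$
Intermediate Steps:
$q{\left(r,X \right)} = 222 + r^{2} + X \left(-100 + r\right)$ ($q{\left(r,X \right)} = \left(r r + \left(\left(r - 28\right) - 72\right) X\right) + 222 = \left(r^{2} + \left(\left(-28 + r\right) - 72\right) X\right) + 222 = \left(r^{2} + \left(-100 + r\right) X\right) + 222 = \left(r^{2} + X \left(-100 + r\right)\right) + 222 = 222 + r^{2} + X \left(-100 + r\right)$)
$- q{\left(\left(s + o\right) - 94,-107 \right)} = - (222 + \left(\left(104 + 54\right) - 94\right)^{2} - -10700 - 107 \left(\left(104 + 54\right) - 94\right)) = - (222 + \left(158 - 94\right)^{2} + 10700 - 107 \left(158 - 94\right)) = - (222 + 64^{2} + 10700 - 6848) = - (222 + 4096 + 10700 - 6848) = \left(-1\right) 8170 = -8170$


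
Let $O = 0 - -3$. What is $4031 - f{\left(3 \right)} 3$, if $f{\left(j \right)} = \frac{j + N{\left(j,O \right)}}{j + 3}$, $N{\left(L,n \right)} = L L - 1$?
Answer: $\frac{8051}{2} \approx 4025.5$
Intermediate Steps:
$O = 3$ ($O = 0 + 3 = 3$)
$N{\left(L,n \right)} = -1 + L^{2}$ ($N{\left(L,n \right)} = L^{2} - 1 = -1 + L^{2}$)
$f{\left(j \right)} = \frac{-1 + j + j^{2}}{3 + j}$ ($f{\left(j \right)} = \frac{j + \left(-1 + j^{2}\right)}{j + 3} = \frac{-1 + j + j^{2}}{3 + j}$)
$4031 - f{\left(3 \right)} 3 = 4031 - \frac{-1 + 3 + 3^{2}}{3 + 3} \cdot 3 = 4031 - \frac{-1 + 3 + 9}{6} \cdot 3 = 4031 - \frac{1}{6} \cdot 11 \cdot 3 = 4031 - \frac{11}{6} \cdot 3 = 4031 - \frac{11}{2} = \frac{8051}{2}$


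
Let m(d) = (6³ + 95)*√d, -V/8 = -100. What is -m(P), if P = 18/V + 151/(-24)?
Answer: -311*I*√22569/60 ≈ -778.69*I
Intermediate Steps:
V = 800 (V = -8*(-100) = 800)
P = -7523/1200 (P = 18/800 + 151/(-24) = 18*(1/800) + 151*(-1/24) = 9/400 - 151/24 = -7523/1200 ≈ -6.2692)
m(d) = 311*√d (m(d) = (216 + 95)*√d = 311*√d)
-m(P) = -311*√(-7523/1200) = -311*I*√22569/60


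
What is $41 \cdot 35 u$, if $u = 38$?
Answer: $54530$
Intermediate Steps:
$41 \cdot 35 u = 41 \cdot 35 \cdot 38 = 1435 \cdot 38 = 54530$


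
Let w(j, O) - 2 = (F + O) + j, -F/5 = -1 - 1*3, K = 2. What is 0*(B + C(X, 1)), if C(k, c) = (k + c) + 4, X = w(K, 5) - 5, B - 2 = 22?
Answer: 0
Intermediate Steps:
B = 24 (B = 2 + 22 = 24)
F = 20 (F = -5*(-1 - 1*3) = -5*(-1 - 3) = -5*(-4) = 20)
w(j, O) = 22 + O + j (w(j, O) = 2 + ((20 + O) + j) = 2 + (20 + O + j) = 22 + O + j)
X = 24 (X = (22 + 5 + 2) - 5 = 29 - 5 = 24)
C(k, c) = 4 + c + k (C(k, c) = (c + k) + 4 = 4 + c + k)
0*(B + C(X, 1)) = 0*(24 + (4 + 1 + 24)) = 0*(24 + 29) = 0*53 = 0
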